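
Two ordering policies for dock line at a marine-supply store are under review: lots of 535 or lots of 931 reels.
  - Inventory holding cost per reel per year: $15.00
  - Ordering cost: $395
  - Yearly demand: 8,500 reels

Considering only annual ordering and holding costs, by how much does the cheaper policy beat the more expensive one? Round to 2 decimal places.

TC(Q) = (D/Q)S + (Q/2)H
TC(535) = (8,500/535)×395 + (535/2)×15 = $10,288.20
TC(931) = (8,500/931)×395 + (931/2)×15 = $10,588.84
Cheaper: Q = 535.  Difference = $300.64

$300.64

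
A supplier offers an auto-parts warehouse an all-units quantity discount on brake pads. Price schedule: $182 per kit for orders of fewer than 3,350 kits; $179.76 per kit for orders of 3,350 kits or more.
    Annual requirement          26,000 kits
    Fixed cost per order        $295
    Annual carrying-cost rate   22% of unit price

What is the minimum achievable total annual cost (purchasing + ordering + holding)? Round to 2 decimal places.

H₁ = 22%×$182 = $40.0400;  H₂ = 22%×$179.76 = $39.5472
EOQ₁ = √(2×26,000×295/40.0400) = 618.96  (< 3,350, feasible at tier 1)
EOQ₂ = √(2×26,000×295/39.5472) = 622.81  (< 3,350 → use Q = 3,350 at tier-2 price)
TC(tier 1 (EOQ₁), Q≈619.0) = $4,756,783.33
TC(tier 2, Q≈3,350.0) = $4,742,291.11
Minimum at tier 2: $4,742,291.11

$4,742,291.11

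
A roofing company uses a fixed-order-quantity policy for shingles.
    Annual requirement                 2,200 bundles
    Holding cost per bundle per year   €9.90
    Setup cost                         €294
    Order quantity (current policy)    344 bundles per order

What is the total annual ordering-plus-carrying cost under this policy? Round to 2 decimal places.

€3,583.03

Ordering: D/Q × S = 2,200/344 × €294 = €1,880.23
Holding:  Q/2 × H = 344/2 × €9.9 = €1,702.80
Total = €1,880.23 + €1,702.80 = €3,583.03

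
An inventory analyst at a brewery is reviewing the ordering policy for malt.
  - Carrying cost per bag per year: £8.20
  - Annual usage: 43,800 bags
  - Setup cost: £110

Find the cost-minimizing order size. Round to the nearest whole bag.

Optimal lot size Q* = (2 × 43,800 × £110 / £8.2)^½ ≈ 1,084.03

1,084 bags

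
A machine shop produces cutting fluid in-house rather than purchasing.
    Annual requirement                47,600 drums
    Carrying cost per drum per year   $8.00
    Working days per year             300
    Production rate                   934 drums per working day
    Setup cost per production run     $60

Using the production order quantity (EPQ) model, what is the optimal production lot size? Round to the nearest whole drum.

Daily demand d = 47,600/300 = 158.667; p = 934; 1 − d/p = 0.83012
EPQ = √(2DS / (H(1 − d/p)))
    = √(2 × 47,600 × 60 / (8 × 0.83012)) ≈ 927.42

927 drums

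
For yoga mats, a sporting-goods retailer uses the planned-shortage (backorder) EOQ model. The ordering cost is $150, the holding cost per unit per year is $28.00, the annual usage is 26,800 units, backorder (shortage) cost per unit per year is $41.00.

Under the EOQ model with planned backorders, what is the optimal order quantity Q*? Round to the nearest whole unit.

695 units

Basic EOQ = √(2·26,800·150/28) = 535.857
Backorder adjustment √((H+b)/b) = √((28+41)/41) = 1.2973
Q* = 535.857 × 1.2973 ≈ 695.15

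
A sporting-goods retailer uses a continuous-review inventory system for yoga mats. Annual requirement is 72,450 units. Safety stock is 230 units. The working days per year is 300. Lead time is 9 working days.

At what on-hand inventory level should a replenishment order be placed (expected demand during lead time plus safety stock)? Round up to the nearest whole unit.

Daily demand d = 72,450 / 300 = 241.500 units/day
Demand during lead time = 241.500 × 9 = 2,173.50
Reorder point = 2,173.50 + 230 = 2,403.50 → round up

2,404 units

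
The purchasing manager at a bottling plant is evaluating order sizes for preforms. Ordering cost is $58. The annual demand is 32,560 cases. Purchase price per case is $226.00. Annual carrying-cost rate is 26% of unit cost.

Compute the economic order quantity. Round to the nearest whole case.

H = i·C = 0.26 × $226 = $58.7600 per case-year
Optimal lot size Q* = (2 × 32,560 × $58 / $58.76)^½ ≈ 253.53

254 cases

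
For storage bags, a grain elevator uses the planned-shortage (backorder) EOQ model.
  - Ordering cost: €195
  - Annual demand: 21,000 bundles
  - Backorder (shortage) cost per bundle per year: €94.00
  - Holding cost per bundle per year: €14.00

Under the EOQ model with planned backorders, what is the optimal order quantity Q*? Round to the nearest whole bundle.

820 bundles

Q* = √(2DS/H) · √((H + b)/b)
   = √(2 × 21,000 × 195 / 14) · √((14 + 94) / 94)
   = 764.853 × 1.0719 ≈ 819.83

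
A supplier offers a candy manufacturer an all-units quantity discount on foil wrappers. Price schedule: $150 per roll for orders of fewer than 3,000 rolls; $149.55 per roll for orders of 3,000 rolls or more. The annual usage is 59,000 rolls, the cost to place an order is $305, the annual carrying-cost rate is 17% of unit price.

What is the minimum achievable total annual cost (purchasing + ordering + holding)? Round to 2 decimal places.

H₁ = 17%×$150 = $25.5000;  H₂ = 17%×$149.55 = $25.4235
EOQ₁ = √(2×59,000×305/25.5000) = 1,188.01  (< 3,000, feasible at tier 1)
EOQ₂ = √(2×59,000×305/25.4235) = 1,189.80  (< 3,000 → use Q = 3,000 at tier-2 price)
TC(tier 1 (EOQ₁), Q≈1,188.0) = $8,880,294.31
TC(tier 2, Q≈3,000.0) = $8,867,583.58
Minimum at tier 2: $8,867,583.58

$8,867,583.58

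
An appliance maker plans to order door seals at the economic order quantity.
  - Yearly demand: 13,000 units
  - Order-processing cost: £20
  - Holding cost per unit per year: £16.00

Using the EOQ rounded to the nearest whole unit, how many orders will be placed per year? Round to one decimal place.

72.2 orders per year

EOQ = √(2DS/H) = √(2 × 13,000 × 20 / 16)
    = √(32,500.00) ≈ 180.28 → Q = 180
N = D/Q = 13,000/180 ≈ 72.222 orders/yr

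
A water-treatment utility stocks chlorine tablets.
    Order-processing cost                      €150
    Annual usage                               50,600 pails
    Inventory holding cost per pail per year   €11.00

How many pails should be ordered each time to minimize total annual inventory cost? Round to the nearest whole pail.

1,175 pails

Q* = √(2·D·S / H) = √(2·50,600·150 / 11) = √1,380,000.0 ≈ 1,174.73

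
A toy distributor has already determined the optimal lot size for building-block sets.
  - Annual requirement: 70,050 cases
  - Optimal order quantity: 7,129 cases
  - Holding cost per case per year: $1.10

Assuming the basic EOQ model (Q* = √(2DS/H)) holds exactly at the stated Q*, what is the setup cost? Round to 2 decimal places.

EOQ relation: Q² = 2DS/H, so rearrange for the unknown.
S = Q²H / (2D) = 7,129² × 1.1 / (2 × 70,050) = 399.0357

$399.04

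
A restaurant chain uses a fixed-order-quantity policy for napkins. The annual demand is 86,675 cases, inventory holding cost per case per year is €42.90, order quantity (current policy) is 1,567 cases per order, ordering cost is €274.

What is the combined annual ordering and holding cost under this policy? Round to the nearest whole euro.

Orders/yr = 86,675/1,567 = 55.313; ordering cost = 55.313 × €274 = €15,155.68
Average inventory = 1,567/2 = 783.5; holding cost = 783.5 × €42.9 = €33,612.15
Total = €15,155.68 + €33,612.15 = €48,767.83

€48,768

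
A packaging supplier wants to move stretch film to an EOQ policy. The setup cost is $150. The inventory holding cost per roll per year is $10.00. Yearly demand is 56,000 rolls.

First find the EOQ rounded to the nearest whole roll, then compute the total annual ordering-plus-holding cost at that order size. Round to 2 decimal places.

$12,961.48

2DS/H = 2·56,000·150/10 = 1,680,000.00
EOQ = √1,680,000.00 ≈ 1,296.15 → Q = 1,296 rolls
Ordering: D/Q × S = 56,000/1,296 × $150 = $6,481.48
Holding:  Q/2 × H = 1,296/2 × $10 = $6,480.00
Total = $6,481.48 + $6,480.00 = $12,961.48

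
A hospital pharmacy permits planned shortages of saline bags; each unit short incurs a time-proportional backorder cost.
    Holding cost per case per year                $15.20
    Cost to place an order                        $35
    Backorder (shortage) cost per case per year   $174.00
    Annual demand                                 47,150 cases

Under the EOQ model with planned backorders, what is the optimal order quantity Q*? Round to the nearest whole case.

Q* = √(2DS/H) · √((H + b)/b)
   = √(2 × 47,150 × 35 / 15.2) · √((15.2 + 174) / 174)
   = 465.981 × 1.0428 ≈ 485.91

486 cases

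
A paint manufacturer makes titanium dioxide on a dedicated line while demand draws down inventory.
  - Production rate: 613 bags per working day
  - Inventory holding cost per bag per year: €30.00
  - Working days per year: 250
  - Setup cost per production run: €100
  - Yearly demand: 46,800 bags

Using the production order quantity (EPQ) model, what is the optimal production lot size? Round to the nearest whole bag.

670 bags

Daily demand d = 46,800/250 = 187.200; p = 613; 1 − d/p = 0.69462
EPQ = √(2DS / (H(1 − d/p)))
    = √(2 × 46,800 × 100 / (30 × 0.69462)) ≈ 670.20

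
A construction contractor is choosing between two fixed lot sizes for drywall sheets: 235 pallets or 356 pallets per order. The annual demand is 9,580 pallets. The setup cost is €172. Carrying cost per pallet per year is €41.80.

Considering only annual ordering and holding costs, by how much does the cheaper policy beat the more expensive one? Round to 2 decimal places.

€145.69

For each Q, cost = (D/Q)·S + (Q/2)·H.
TC(235) = (9,580/235)×172 + (235/2)×41.8 = €11,923.24
TC(356) = (9,580/356)×172 + (356/2)×41.8 = €12,068.94
Cheaper: Q = 235.  Difference = €145.69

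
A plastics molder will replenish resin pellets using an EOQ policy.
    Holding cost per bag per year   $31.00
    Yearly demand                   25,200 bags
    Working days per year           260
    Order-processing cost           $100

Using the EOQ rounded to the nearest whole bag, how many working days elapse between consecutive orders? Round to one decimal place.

Optimal lot size Q* = (2 × 25,200 × $100 / $31)^½ ≈ 403.21 → Q = 403 bags
Days between orders = 260 / (D/Q) = 260 / 62.531 ≈ 4.158

4.2 days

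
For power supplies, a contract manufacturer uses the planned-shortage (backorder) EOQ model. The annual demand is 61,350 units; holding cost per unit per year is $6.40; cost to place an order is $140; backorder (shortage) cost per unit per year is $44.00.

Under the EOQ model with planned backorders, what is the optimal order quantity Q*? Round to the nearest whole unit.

1,753 units

Basic EOQ = √(2·61,350·140/6.4) = 1,638.311
Backorder adjustment √((H+b)/b) = √((6.4+44)/44) = 1.0703
Q* = 1,638.311 × 1.0703 ≈ 1,753.42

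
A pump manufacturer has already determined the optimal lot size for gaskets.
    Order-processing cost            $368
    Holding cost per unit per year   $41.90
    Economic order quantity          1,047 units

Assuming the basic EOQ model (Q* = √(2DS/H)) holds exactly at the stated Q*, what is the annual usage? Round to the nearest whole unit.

From Q* = √(2DS/H) ⇒ Q*² = 2DS/H.
D = Q²H / (2S) = 1,047² × 41.9 / (2 × 368) = 62,406.46

62,406 units per year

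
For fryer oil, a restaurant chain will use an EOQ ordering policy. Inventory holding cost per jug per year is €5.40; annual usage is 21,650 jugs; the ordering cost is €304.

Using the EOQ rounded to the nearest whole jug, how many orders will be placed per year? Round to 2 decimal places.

EOQ = √(2DS/H) = √(2 × 21,650 × 304 / 5.4)
    = √(2,437,629.63) ≈ 1,561.29 → Q = 1,561
N = D/Q = 21,650/1,561 ≈ 13.869 orders/yr

13.87 orders per year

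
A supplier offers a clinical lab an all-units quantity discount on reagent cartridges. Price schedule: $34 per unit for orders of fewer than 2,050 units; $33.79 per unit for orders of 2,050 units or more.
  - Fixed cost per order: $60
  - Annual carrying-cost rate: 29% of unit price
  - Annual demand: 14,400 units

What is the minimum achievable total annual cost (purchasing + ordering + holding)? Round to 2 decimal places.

H₁ = 29%×$34 = $9.8600;  H₂ = 29%×$33.79 = $9.7991
EOQ₁ = √(2×14,400×60/9.8600) = 418.63  (< 2,050, feasible at tier 1)
EOQ₂ = √(2×14,400×60/9.7991) = 419.93  (< 2,050 → use Q = 2,050 at tier-2 price)
TC(tier 1 (EOQ₁), Q≈418.6) = $493,727.72
TC(tier 2, Q≈2,050.0) = $497,041.54
Minimum at tier 1 (EOQ₁): $493,727.72

$493,727.72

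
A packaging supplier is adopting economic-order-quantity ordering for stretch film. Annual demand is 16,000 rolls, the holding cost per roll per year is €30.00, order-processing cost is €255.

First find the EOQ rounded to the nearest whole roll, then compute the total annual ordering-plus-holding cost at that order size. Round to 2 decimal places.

EOQ = √(2DS/H) = √(2 × 16,000 × 255 / 30)
    = √(272,000.00) ≈ 521.54 → Q = 522 rolls
Orders/yr = 16,000/522 = 30.651; ordering cost = 30.651 × €255 = €7,816.09
Average inventory = 522/2 = 261; holding cost = 261 × €30 = €7,830.00
Total = €7,816.09 + €7,830.00 = €15,646.09

€15,646.09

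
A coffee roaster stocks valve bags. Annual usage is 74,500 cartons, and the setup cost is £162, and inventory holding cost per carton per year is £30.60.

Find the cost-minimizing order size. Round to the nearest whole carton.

888 cartons

Optimal lot size Q* = (2 × 74,500 × £162 / £30.6)^½ ≈ 888.16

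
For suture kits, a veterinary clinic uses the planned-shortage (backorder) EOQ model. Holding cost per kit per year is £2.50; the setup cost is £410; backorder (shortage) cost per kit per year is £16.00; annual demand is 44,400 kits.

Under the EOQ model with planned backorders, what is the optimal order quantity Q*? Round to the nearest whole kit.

Basic EOQ = √(2·44,400·410/2.5) = 3,816.176
Backorder adjustment √((H+b)/b) = √((2.5+16)/16) = 1.0753
Q* = 3,816.176 × 1.0753 ≈ 4,103.50

4,103 kits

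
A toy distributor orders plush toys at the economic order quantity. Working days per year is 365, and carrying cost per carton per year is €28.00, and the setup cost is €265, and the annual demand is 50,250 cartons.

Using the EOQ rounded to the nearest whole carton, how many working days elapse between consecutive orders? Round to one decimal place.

Q* = √(2·D·S / H) = √(2·50,250·265 / 28) = √951,160.7 ≈ 975.27 → Q = 975 cartons
Days between orders = 365 / (D/Q) = 365 / 51.538 ≈ 7.082

7.1 days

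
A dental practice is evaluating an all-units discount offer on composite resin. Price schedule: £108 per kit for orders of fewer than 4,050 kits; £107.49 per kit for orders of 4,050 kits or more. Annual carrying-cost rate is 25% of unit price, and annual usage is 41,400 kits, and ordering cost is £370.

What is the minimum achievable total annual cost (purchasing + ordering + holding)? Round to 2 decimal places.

H₁ = 25%×£108 = £27.0000;  H₂ = 25%×£107.49 = £26.8725
EOQ₁ = √(2×41,400×370/27.0000) = 1,065.21  (< 4,050, feasible at tier 1)
EOQ₂ = √(2×41,400×370/26.8725) = 1,067.73  (< 4,050 → use Q = 4,050 at tier-2 price)
TC(tier 1 (EOQ₁), Q≈1,065.2) = £4,499,960.60
TC(tier 2, Q≈4,050.0) = £4,508,285.03
Minimum at tier 1 (EOQ₁): £4,499,960.60

£4,499,960.60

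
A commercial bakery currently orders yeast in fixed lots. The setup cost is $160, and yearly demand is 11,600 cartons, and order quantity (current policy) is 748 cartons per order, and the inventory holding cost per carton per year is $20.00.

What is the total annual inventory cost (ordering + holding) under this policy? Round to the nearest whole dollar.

Annual ordering cost = (D/Q)·S = (11,600/748) × 160 = $2,481.28
Annual holding cost  = (Q/2)·H = (748/2) × 20 = $7,480.00
Total = $2,481.28 + $7,480.00 = $9,961.28

$9,961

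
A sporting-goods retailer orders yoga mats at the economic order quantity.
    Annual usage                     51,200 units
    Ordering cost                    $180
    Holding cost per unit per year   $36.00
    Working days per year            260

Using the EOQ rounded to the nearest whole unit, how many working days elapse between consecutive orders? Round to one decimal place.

3.6 days

Q* = √(2·D·S / H) = √(2·51,200·180 / 36) = √512,000.0 ≈ 715.54 → Q = 716 units
Cycle time = (working days × Q)/D = (260 × 716) / 51,200 = 3.636 days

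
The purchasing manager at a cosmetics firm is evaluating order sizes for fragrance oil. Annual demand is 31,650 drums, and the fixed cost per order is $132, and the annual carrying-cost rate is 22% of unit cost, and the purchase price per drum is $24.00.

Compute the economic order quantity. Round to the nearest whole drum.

Holding cost per drum per year: H = 22% × $24 = $5.2800
2DS/H = 2·31,650·132/5.28 = 1,582,500.00
EOQ = √1,582,500.00 ≈ 1,257.97

1,258 drums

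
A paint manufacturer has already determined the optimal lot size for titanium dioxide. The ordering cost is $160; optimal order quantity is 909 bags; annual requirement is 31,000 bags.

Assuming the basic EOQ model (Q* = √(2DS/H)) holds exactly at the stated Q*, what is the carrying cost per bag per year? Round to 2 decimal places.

Since Q* = (2DS/H)^½, squaring gives Q*²·H = 2DS.
H = 2DS / Q² = 2 × 31,000 × 160 / 909² = 12.0056

$12.01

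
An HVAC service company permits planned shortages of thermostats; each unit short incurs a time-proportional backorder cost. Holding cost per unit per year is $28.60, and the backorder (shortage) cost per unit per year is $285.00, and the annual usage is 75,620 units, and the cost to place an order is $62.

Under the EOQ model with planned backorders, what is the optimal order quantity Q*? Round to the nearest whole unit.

Basic EOQ = √(2·75,620·62/28.6) = 572.593
Backorder adjustment √((H+b)/b) = √((28.6+285)/285) = 1.0490
Q* = 572.593 × 1.0490 ≈ 600.64

601 units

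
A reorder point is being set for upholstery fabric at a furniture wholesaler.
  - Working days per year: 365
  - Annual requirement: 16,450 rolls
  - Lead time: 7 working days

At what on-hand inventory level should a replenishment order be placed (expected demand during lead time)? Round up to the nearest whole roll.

Daily demand d = 16,450 / 365 = 45.068 rolls/day
Demand during lead time = 45.068 × 7 = 315.48
Reorder point = 315.48 → round up

316 rolls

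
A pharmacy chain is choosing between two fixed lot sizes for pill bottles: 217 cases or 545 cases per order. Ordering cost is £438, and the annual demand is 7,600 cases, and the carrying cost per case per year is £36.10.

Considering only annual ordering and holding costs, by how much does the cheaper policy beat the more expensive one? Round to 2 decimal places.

Annual cost at Q: ordering D·S/Q plus holding Q·H/2.
TC(217) = (7,600/217)×438 + (217/2)×36.1 = £19,256.94
TC(545) = (7,600/545)×438 + (545/2)×36.1 = £15,945.14
Lots of 545 are cheaper by £3,311.80.

£3,311.80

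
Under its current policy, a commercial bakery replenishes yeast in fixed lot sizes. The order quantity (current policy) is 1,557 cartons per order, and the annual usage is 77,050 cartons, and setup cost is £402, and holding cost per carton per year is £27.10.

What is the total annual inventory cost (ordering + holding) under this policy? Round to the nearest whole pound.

Ordering: D/Q × S = 77,050/1,557 × £402 = £19,893.45
Holding:  Q/2 × H = 1,557/2 × £27.1 = £21,097.35
Total = £19,893.45 + £21,097.35 = £40,990.80

£40,991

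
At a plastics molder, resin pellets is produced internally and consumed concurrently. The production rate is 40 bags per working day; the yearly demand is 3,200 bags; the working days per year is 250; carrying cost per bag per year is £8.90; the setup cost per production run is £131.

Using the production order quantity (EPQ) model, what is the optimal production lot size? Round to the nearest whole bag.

Daily demand d = 3,200/250 = 12.800; p = 40; 1 − d/p = 0.68000
EPQ = √(2DS / (H(1 − d/p)))
    = √(2 × 3,200 × 131 / (8.9 × 0.68000)) ≈ 372.20

372 bags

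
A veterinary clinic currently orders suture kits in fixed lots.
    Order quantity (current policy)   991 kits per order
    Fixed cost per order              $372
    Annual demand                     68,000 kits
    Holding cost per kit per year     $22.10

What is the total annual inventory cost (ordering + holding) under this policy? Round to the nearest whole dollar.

Ordering: D/Q × S = 68,000/991 × $372 = $25,525.73
Holding:  Q/2 × H = 991/2 × $22.1 = $10,950.55
Total = $25,525.73 + $10,950.55 = $36,476.28

$36,476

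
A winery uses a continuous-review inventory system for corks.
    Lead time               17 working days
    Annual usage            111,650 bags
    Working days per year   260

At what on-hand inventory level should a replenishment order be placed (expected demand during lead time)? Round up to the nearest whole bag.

7,301 bags

Daily demand d = 111,650 / 260 = 429.423 bags/day
Demand during lead time = 429.423 × 17 = 7,300.19
Reorder point = 7,300.19 → round up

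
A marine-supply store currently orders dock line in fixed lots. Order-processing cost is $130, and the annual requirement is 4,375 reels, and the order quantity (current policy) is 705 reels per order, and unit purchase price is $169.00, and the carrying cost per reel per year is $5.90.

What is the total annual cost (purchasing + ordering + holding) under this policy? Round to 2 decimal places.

Annual ordering cost = (D/Q)·S = (4,375/705) × 130 = $806.74
Annual holding cost  = (Q/2)·H = (705/2) × 5.9 = $2,079.75
Purchase cost = D·C = 4,375 × 169 = $739,375.00
Total = $806.74 + $2,079.75 + $739,375.00 = $742,261.49

$742,261.49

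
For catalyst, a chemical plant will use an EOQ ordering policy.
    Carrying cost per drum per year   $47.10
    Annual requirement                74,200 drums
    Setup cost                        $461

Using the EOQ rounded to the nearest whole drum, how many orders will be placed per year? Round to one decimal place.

61.6 orders per year

Q* = √(2·D·S / H) = √(2·74,200·461 / 47.1) = √1,452,492.6 ≈ 1,205.19 → Q = 1,205
Orders per year = D/Q = 74,200 / 1,205 = 61.577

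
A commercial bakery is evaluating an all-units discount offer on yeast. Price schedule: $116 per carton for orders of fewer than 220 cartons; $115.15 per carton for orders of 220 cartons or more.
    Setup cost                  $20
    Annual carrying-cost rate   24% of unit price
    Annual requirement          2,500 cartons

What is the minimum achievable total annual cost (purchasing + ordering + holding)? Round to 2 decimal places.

H₁ = 24%×$116 = $27.8400;  H₂ = 24%×$115.15 = $27.6360
EOQ₁ = √(2×2,500×20/27.8400) = 59.93  (< 220, feasible at tier 1)
EOQ₂ = √(2×2,500×20/27.6360) = 60.15  (< 220 → use Q = 220 at tier-2 price)
TC(tier 1 (EOQ₁), Q≈59.9) = $291,668.53
TC(tier 2, Q≈220.0) = $291,142.23
Minimum at tier 2: $291,142.23

$291,142.23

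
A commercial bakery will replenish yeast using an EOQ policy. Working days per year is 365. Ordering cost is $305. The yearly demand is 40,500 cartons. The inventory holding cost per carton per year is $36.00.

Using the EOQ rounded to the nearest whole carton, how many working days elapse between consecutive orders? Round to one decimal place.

7.5 days

EOQ = √(2DS/H) = √(2 × 40,500 × 305 / 36)
    = √(686,250.00) ≈ 828.40 → Q = 828 cartons
Cycle time = (working days × Q)/D = (365 × 828) / 40,500 = 7.462 days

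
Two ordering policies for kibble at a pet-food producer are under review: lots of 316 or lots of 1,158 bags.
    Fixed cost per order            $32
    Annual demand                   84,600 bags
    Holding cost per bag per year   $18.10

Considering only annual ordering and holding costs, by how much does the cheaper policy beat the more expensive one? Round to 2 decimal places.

$1,390.84

For each Q, cost = (D/Q)·S + (Q/2)·H.
TC(316) = (84,600/316)×32 + (316/2)×18.1 = $11,426.89
TC(1,158) = (84,600/1,158)×32 + (1,158/2)×18.1 = $12,817.72
|ΔTC| = |$11,426.89 − $12,817.72| = $1,390.84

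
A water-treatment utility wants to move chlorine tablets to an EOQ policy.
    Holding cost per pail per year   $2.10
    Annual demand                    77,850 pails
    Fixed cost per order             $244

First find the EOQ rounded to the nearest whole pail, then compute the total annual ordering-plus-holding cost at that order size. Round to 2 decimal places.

$8,932.00

Optimal lot size Q* = (2 × 77,850 × $244 / $2.1)^½ ≈ 4,253.33 → Q = 4,253 pails
Annual ordering cost = (D/Q)·S = (77,850/4,253) × 244 = $4,466.35
Annual holding cost  = (Q/2)·H = (4,253/2) × 2.1 = $4,465.65
Total = $4,466.35 + $4,465.65 = $8,932.00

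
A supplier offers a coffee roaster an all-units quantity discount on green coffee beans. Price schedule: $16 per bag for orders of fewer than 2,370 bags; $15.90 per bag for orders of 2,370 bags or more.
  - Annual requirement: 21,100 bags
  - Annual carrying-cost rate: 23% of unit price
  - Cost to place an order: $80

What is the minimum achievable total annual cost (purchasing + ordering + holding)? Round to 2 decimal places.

$340,535.78

H₁ = 23%×$16 = $3.6800;  H₂ = 23%×$15.90 = $3.6570
EOQ₁ = √(2×21,100×80/3.6800) = 957.81  (< 2,370, feasible at tier 1)
EOQ₂ = √(2×21,100×80/3.6570) = 960.81  (< 2,370 → use Q = 2,370 at tier-2 price)
TC(tier 1 (EOQ₁), Q≈957.8) = $341,124.72
TC(tier 2, Q≈2,370.0) = $340,535.78
Minimum at tier 2: $340,535.78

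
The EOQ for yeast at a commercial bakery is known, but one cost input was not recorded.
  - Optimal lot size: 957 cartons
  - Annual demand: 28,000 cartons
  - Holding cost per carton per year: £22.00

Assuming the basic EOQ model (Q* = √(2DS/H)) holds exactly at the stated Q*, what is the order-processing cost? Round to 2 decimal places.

£359.80

EOQ relation: Q² = 2DS/H, so rearrange for the unknown.
S = Q²H / (2D) = 957² × 22 / (2 × 28,000) = 359.7978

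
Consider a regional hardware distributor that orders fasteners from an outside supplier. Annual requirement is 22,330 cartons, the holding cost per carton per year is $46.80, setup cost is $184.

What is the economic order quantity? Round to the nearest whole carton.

419 cartons

Optimal lot size Q* = (2 × 22,330 × $184 / $46.8)^½ ≈ 419.03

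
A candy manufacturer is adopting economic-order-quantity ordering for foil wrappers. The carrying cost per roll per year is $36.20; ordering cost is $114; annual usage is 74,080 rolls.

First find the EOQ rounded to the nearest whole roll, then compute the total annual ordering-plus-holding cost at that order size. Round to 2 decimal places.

2DS/H = 2·74,080·114/36.2 = 466,581.22
EOQ = √466,581.22 ≈ 683.07 → Q = 683 rolls
Annual ordering cost = (D/Q)·S = (74,080/683) × 114 = $12,364.74
Annual holding cost  = (Q/2)·H = (683/2) × 36.2 = $12,362.30
Total = $12,364.74 + $12,362.30 = $24,727.04

$24,727.04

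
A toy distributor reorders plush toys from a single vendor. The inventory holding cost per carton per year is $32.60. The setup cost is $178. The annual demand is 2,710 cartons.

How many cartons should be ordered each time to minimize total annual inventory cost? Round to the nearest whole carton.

Q* = √(2·D·S / H) = √(2·2,710·178 / 32.6) = √29,593.9 ≈ 172.03

172 cartons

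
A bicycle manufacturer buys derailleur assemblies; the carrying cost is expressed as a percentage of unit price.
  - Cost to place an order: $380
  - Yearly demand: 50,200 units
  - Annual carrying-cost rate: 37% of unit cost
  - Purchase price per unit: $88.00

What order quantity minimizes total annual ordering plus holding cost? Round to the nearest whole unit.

1,082 units

Holding cost per unit per year: H = 37% × $88 = $32.5600
2DS/H = 2·50,200·380/32.56 = 1,171,744.47
EOQ = √1,171,744.47 ≈ 1,082.47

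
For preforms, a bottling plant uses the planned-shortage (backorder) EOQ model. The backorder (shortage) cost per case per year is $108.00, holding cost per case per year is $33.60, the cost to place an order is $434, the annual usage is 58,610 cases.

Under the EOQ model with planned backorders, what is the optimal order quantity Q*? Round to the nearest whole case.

1,409 cases

Q* = √(2DS/H) · √((H + b)/b)
   = √(2 × 58,610 × 434 / 33.6) · √((33.6 + 108) / 108)
   = 1,230.484 × 1.1450 ≈ 1,408.95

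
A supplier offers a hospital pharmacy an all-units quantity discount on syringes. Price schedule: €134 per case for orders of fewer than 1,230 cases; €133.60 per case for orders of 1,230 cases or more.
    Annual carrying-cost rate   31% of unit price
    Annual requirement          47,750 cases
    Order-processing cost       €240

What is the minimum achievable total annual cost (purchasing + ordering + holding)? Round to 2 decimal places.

€6,414,187.91

H₁ = 31%×€134 = €41.5400;  H₂ = 31%×€133.60 = €41.4160
EOQ₁ = √(2×47,750×240/41.5400) = 742.80  (< 1,230, feasible at tier 1)
EOQ₂ = √(2×47,750×240/41.4160) = 743.91  (< 1,230 → use Q = 1,230 at tier-2 price)
TC(tier 1 (EOQ₁), Q≈742.8) = €6,429,356.07
TC(tier 2, Q≈1,230.0) = €6,414,187.91
Minimum at tier 2: €6,414,187.91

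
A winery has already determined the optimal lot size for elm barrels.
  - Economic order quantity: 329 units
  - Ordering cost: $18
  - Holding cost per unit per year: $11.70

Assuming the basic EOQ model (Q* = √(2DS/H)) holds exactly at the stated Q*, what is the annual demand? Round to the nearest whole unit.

EOQ relation: Q² = 2DS/H, so rearrange for the unknown.
D = Q²H / (2S) = 329² × 11.7 / (2 × 18) = 35,178.32

35,178 units per year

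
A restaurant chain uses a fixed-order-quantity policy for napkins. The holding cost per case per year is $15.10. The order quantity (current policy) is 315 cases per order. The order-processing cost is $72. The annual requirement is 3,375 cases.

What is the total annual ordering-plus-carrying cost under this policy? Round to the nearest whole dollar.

Annual ordering cost = (D/Q)·S = (3,375/315) × 72 = $771.43
Annual holding cost  = (Q/2)·H = (315/2) × 15.1 = $2,378.25
Total = $771.43 + $2,378.25 = $3,149.68

$3,150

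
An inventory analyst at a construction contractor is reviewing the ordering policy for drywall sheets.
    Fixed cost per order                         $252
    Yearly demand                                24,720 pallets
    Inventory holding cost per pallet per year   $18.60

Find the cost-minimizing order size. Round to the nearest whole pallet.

Optimal lot size Q* = (2 × 24,720 × $252 / $18.6)^½ ≈ 818.43

818 pallets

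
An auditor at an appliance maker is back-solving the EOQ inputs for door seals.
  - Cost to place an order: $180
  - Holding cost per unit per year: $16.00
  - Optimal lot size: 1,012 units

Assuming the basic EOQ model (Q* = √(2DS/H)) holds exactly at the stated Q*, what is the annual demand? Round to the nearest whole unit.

45,518 units per year

From Q* = √(2DS/H) ⇒ Q*² = 2DS/H.
D = Q²H / (2S) = 1,012² × 16 / (2 × 180) = 45,517.51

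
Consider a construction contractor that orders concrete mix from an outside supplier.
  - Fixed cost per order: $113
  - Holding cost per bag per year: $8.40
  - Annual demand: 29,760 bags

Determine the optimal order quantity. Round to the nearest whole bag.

Q* = √(2·D·S / H) = √(2·29,760·113 / 8.4) = √800,685.7 ≈ 894.81

895 bags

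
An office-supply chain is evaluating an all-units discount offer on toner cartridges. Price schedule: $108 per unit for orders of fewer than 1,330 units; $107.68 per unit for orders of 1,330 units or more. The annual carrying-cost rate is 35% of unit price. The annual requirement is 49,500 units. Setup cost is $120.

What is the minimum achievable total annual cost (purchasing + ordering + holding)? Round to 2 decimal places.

H₁ = 35%×$108 = $37.8000;  H₂ = 35%×$107.68 = $37.6880
EOQ₁ = √(2×49,500×120/37.8000) = 560.61  (< 1,330, feasible at tier 1)
EOQ₂ = √(2×49,500×120/37.6880) = 561.44  (< 1,330 → use Q = 1,330 at tier-2 price)
TC(tier 1 (EOQ₁), Q≈560.6) = $5,367,191.13
TC(tier 2, Q≈1,330.0) = $5,359,688.69
Minimum at tier 2: $5,359,688.69

$5,359,688.69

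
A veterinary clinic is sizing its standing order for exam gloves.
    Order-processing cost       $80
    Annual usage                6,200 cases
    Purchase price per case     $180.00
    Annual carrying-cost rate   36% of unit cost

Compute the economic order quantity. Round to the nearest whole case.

Carrying cost H = $180 × 36% = $64.8000/case/yr
Optimal lot size Q* = (2 × 6,200 × $80 / $64.8)^½ ≈ 123.73

124 cases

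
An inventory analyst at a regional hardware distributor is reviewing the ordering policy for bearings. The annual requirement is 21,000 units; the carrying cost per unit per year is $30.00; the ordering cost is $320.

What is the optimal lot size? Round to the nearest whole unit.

2DS/H = 2·21,000·320/30 = 448,000.00
EOQ = √448,000.00 ≈ 669.33

669 units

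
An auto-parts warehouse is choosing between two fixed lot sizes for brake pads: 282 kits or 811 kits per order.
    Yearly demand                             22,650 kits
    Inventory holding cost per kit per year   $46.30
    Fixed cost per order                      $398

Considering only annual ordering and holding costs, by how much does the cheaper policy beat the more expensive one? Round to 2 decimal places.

$8,605.13

Annual cost at Q: ordering D·S/Q plus holding Q·H/2.
TC(282) = (22,650/282)×398 + (282/2)×46.3 = $38,495.32
TC(811) = (22,650/811)×398 + (811/2)×46.3 = $29,890.19
Cheaper: Q = 811.  Difference = $8,605.13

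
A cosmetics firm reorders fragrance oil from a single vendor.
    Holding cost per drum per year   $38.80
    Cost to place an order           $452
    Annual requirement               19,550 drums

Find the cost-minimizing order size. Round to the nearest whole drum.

Optimal lot size Q* = (2 × 19,550 × $452 / $38.8)^½ ≈ 674.90

675 drums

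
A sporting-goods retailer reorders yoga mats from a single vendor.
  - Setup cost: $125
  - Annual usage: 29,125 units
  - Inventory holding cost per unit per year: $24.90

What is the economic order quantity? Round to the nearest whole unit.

541 units

EOQ = √(2DS/H) = √(2 × 29,125 × 125 / 24.9)
    = √(292,419.68) ≈ 540.76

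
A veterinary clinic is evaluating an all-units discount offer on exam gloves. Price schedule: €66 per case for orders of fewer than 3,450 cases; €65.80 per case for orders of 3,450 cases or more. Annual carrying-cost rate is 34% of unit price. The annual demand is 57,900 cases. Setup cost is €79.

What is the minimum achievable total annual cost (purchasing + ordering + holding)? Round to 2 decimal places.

H₁ = 34%×€66 = €22.4400;  H₂ = 34%×€65.80 = €22.3720
EOQ₁ = √(2×57,900×79/22.4400) = 638.49  (< 3,450, feasible at tier 1)
EOQ₂ = √(2×57,900×79/22.3720) = 639.46  (< 3,450 → use Q = 3,450 at tier-2 price)
TC(tier 1 (EOQ₁), Q≈638.5) = €3,835,727.79
TC(tier 2, Q≈3,450.0) = €3,849,737.53
Minimum at tier 1 (EOQ₁): €3,835,727.79

€3,835,727.79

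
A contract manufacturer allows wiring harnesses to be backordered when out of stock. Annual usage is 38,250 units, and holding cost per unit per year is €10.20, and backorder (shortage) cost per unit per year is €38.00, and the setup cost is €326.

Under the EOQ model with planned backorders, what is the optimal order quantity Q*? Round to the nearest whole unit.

1,761 units

Q* = √(2DS/H) · √((H + b)/b)
   = √(2 × 38,250 × 326 / 10.2) · √((10.2 + 38) / 38)
   = 1,563.650 × 1.1262 ≈ 1,761.05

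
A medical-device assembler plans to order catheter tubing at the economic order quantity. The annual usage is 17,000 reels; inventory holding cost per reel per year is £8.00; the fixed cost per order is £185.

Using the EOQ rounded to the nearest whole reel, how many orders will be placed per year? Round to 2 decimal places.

19.17 orders per year

2DS/H = 2·17,000·185/8 = 786,250.00
EOQ = √786,250.00 ≈ 886.71 → Q = 887
N = D/Q = 17,000/887 ≈ 19.166 orders/yr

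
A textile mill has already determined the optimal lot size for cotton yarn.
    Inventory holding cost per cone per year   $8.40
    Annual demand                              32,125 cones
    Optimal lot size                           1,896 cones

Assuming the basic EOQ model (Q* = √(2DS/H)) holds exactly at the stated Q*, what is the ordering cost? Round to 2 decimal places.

$469.98

EOQ relation: Q² = 2DS/H, so rearrange for the unknown.
S = Q²H / (2D) = 1,896² × 8.4 / (2 × 32,125) = 469.9837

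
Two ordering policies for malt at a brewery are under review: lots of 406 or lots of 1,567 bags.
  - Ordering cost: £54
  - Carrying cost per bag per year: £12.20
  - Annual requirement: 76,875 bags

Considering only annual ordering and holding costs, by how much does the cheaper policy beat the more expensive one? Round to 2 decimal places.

For each Q, cost = (D/Q)·S + (Q/2)·H.
TC(406) = (76,875/406)×54 + (406/2)×12.2 = £12,701.35
TC(1,567) = (76,875/1,567)×54 + (1,567/2)×12.2 = £12,207.87
|ΔTC| = |£12,701.35 − £12,207.87| = £493.48

£493.48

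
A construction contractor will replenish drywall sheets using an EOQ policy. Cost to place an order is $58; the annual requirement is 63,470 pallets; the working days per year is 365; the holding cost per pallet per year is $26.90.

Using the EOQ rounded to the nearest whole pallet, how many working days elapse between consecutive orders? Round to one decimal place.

3.0 days

EOQ = √(2DS/H) = √(2 × 63,470 × 58 / 26.9)
    = √(273,699.63) ≈ 523.16 → Q = 523 pallets
T = Q/D × 365 days = 523/63,470 × 365 = 3.008 days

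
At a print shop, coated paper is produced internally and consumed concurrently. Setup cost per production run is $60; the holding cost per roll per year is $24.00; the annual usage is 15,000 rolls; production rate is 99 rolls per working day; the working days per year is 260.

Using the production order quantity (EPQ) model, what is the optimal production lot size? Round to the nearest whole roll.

424 rolls

d = 15,000/260 = 57.6923 rolls/day;  effective holding cost H(1 − d/p) = 24·(1 − 57.6923/99) = 10.01399
Q* = √(2DS / H_eff) = √(2·15,000·60 / 10.01399) ≈ 423.97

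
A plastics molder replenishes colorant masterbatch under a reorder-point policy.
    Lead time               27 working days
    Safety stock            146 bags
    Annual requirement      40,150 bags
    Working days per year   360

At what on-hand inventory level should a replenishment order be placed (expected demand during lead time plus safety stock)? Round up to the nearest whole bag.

3,158 bags

Daily demand d = 40,150 / 360 = 111.528 bags/day
Demand during lead time = 111.528 × 27 = 3,011.25
Reorder point = 3,011.25 + 146 = 3,157.25 → round up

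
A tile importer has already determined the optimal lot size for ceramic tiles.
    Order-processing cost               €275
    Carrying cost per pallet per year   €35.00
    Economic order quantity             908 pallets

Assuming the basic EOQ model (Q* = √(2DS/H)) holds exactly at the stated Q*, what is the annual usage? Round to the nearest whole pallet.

52,466 pallets per year

From Q* = √(2DS/H) ⇒ Q*² = 2DS/H.
D = Q²H / (2S) = 908² × 35 / (2 × 275) = 52,465.89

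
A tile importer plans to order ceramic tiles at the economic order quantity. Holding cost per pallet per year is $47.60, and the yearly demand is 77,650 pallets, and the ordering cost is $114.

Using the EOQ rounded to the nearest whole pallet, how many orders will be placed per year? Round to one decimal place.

Optimal lot size Q* = (2 × 77,650 × $114 / $47.6)^½ ≈ 609.87 → Q = 610
Orders per year = D/Q = 77,650 / 610 = 127.295

127.3 orders per year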